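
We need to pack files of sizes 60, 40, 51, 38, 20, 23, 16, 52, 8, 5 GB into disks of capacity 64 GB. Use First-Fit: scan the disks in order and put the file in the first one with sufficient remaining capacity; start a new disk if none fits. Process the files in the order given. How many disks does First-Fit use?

Put 60 GB in disk 1; 4 GB remain.
Put 40 GB in disk 2; 24 GB remain.
Put 51 GB in disk 3; 13 GB remain.
Put 38 GB in disk 4; 26 GB remain.
Put 20 GB in disk 2; 4 GB remain.
Put 23 GB in disk 4; 3 GB remain.
Put 16 GB in disk 5; 48 GB remain.
Put 52 GB in disk 6; 12 GB remain.
Put 8 GB in disk 3; 5 GB remain.
Put 5 GB in disk 3; 0 GB remain.
Final disks: [60] [40,20] [51,8,5] [38,23] [16] [52].

6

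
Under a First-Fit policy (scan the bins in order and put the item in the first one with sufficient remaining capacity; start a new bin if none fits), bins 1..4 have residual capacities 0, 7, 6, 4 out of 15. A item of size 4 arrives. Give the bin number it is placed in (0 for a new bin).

2

Bins with room: bin 2 (7), bin 3 (6), bin 4 (4).
The first with room is bin 2.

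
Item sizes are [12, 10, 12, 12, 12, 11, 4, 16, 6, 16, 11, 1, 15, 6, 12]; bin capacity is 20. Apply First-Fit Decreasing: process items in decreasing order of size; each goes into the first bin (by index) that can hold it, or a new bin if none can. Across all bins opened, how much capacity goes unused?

Sorted descending: 16, 16, 15, 12, 12, 12, 12, 12, 11, 11, 10, 6, 6, 4, 1.
bin 1: place 16, 4 left
bin 2: place 16, 4 left
bin 3: place 15, 5 left
bin 4: place 12, 8 left
bin 5: place 12, 8 left
bin 6: place 12, 8 left
bin 7: place 12, 8 left
bin 8: place 12, 8 left
bin 9: place 11, 9 left
bin 10: place 11, 9 left
bin 11: place 10, 10 left
bin 4: place 6, 2 left
bin 5: place 6, 2 left
bin 1: place 4, 0 left
bin 2: place 1, 3 left
11 bins × 20 = 220; used 156; unused 64.

64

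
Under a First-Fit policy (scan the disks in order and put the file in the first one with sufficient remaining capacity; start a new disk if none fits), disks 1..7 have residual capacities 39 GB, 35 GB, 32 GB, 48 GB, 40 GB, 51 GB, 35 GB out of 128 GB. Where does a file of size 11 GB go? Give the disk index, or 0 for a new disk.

Disks with room: disk 1 (39 GB), disk 2 (35 GB), disk 3 (32 GB), disk 4 (48 GB), disk 5 (40 GB), disk 6 (51 GB), disk 7 (35 GB).
The first with room is disk 1.

1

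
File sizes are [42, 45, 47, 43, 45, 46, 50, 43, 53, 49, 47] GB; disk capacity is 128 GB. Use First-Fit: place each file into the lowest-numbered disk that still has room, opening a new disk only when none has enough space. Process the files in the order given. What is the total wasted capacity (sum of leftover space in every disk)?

258

disk 1: place 42 GB, 86 GB left
disk 1: place 45 GB, 41 GB left
disk 2: place 47 GB, 81 GB left
disk 2: place 43 GB, 38 GB left
disk 3: place 45 GB, 83 GB left
disk 3: place 46 GB, 37 GB left
disk 4: place 50 GB, 78 GB left
disk 4: place 43 GB, 35 GB left
disk 5: place 53 GB, 75 GB left
disk 5: place 49 GB, 26 GB left
disk 6: place 47 GB, 81 GB left
6 disks × 128 GB = 768 GB; used 510 GB; unused 258 GB.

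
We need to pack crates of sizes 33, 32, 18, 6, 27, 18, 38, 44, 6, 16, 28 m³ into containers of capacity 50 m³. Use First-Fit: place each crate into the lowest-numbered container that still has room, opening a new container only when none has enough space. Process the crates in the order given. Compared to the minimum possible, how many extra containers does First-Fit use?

First-Fit: [33,6,6] [32,18] [27,18] [38] [44] [16,28] → 6 containers.
Total size 266 m³; any packing needs at least ⌈266/50⌉ = 6 containers.
So 6 is already optimal.

0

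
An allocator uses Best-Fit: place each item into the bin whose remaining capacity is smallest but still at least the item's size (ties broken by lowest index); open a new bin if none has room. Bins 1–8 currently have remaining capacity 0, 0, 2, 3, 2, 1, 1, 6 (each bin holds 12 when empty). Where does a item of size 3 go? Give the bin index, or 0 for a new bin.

Bins with room: bin 4 (3), bin 8 (6).
Tightest fit is bin 4 with 3 free.

4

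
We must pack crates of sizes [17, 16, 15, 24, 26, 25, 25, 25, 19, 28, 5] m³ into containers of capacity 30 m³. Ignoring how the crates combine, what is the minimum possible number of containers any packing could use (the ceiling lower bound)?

8

Total size = 17 + 16 + 15 + 24 + 26 + 25 + 25 + 25 + 19 + 28 + 5 = 225 m³.
⌈225 / 30⌉ = 8.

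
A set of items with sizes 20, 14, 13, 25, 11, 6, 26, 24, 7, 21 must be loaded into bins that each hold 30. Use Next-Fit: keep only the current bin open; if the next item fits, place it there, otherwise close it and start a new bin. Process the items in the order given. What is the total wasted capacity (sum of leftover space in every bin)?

20 → bin 1 (remaining 10)
14 → bin 2 (remaining 16)
13 → bin 2 (remaining 3)
25 → bin 3 (remaining 5)
11 → bin 4 (remaining 19)
6 → bin 4 (remaining 13)
26 → bin 5 (remaining 4)
24 → bin 6 (remaining 6)
7 → bin 7 (remaining 23)
21 → bin 7 (remaining 2)
7 bins × 30 = 210; used 167; unused 43.

43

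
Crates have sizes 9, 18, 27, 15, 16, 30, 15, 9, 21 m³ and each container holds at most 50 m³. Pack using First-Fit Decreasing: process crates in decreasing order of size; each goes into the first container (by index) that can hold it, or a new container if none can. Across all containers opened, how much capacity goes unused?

40

Sorted descending: 30, 27, 21, 18, 16, 15, 15, 9, 9.
Put 30 m³ in container 1; 20 m³ remain.
Put 27 m³ in container 2; 23 m³ remain.
Put 21 m³ in container 2; 2 m³ remain.
Put 18 m³ in container 1; 2 m³ remain.
Put 16 m³ in container 3; 34 m³ remain.
Put 15 m³ in container 3; 19 m³ remain.
Put 15 m³ in container 3; 4 m³ remain.
Put 9 m³ in container 4; 41 m³ remain.
Put 9 m³ in container 4; 32 m³ remain.
4 containers × 50 m³ = 200 m³; used 160 m³; unused 40 m³.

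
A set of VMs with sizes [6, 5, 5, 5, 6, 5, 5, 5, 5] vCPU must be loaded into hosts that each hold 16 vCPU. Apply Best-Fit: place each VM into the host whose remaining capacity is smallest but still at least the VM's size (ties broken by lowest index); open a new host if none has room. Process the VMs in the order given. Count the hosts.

3 hosts

Put 6 vCPU in host 1; 10 vCPU remain.
Put 5 vCPU in host 1; 5 vCPU remain.
Put 5 vCPU in host 1; 0 vCPU remain.
Put 5 vCPU in host 2; 11 vCPU remain.
Put 6 vCPU in host 2; 5 vCPU remain.
Put 5 vCPU in host 2; 0 vCPU remain.
Put 5 vCPU in host 3; 11 vCPU remain.
Put 5 vCPU in host 3; 6 vCPU remain.
Put 5 vCPU in host 3; 1 vCPU remain.
Final hosts: [6,5,5] [5,6,5] [5,5,5].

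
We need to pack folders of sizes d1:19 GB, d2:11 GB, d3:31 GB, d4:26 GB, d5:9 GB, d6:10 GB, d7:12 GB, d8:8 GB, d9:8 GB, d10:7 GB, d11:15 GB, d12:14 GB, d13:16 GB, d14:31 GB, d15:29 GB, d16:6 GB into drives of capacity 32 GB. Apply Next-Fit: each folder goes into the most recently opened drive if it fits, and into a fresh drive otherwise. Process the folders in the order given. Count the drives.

10

drive 1: place d1 (19 GB), 13 GB left
drive 1: place d2 (11 GB), 2 GB left
drive 2: place d3 (31 GB), 1 GB left
drive 3: place d4 (26 GB), 6 GB left
drive 4: place d5 (9 GB), 23 GB left
drive 4: place d6 (10 GB), 13 GB left
drive 4: place d7 (12 GB), 1 GB left
drive 5: place d8 (8 GB), 24 GB left
drive 5: place d9 (8 GB), 16 GB left
drive 5: place d10 (7 GB), 9 GB left
drive 6: place d11 (15 GB), 17 GB left
drive 6: place d12 (14 GB), 3 GB left
drive 7: place d13 (16 GB), 16 GB left
drive 8: place d14 (31 GB), 1 GB left
drive 9: place d15 (29 GB), 3 GB left
drive 10: place d16 (6 GB), 26 GB left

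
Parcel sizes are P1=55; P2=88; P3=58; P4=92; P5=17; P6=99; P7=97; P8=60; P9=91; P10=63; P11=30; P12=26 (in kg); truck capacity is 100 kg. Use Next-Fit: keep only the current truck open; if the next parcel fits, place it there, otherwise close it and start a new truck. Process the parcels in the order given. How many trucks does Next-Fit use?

11

Put P1 (55 kg) in truck 1; 45 kg remain.
Put P2 (88 kg) in truck 2; 12 kg remain.
Put P3 (58 kg) in truck 3; 42 kg remain.
Put P4 (92 kg) in truck 4; 8 kg remain.
Put P5 (17 kg) in truck 5; 83 kg remain.
Put P6 (99 kg) in truck 6; 1 kg remain.
Put P7 (97 kg) in truck 7; 3 kg remain.
Put P8 (60 kg) in truck 8; 40 kg remain.
Put P9 (91 kg) in truck 9; 9 kg remain.
Put P10 (63 kg) in truck 10; 37 kg remain.
Put P11 (30 kg) in truck 10; 7 kg remain.
Put P12 (26 kg) in truck 11; 74 kg remain.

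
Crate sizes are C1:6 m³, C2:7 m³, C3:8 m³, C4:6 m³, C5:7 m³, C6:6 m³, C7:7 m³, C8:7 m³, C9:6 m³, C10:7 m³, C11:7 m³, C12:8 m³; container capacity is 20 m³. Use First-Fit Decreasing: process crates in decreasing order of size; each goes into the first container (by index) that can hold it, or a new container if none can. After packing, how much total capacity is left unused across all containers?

18

Sorted descending: 8, 8, 7, 7, 7, 7, 7, 7, 6, 6, 6, 6.
8 m³ → container 1 (remaining 12 m³)
8 m³ → container 1 (remaining 4 m³)
7 m³ → container 2 (remaining 13 m³)
7 m³ → container 2 (remaining 6 m³)
7 m³ → container 3 (remaining 13 m³)
7 m³ → container 3 (remaining 6 m³)
7 m³ → container 4 (remaining 13 m³)
7 m³ → container 4 (remaining 6 m³)
6 m³ → container 2 (remaining 0 m³)
6 m³ → container 3 (remaining 0 m³)
6 m³ → container 4 (remaining 0 m³)
6 m³ → container 5 (remaining 14 m³)
5 containers × 20 m³ = 100 m³; used 82 m³; unused 18 m³.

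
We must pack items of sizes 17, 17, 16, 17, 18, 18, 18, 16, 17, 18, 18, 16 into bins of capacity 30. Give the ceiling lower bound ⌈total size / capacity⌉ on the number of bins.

7

Total size = 17 + 17 + 16 + 17 + 18 + 18 + 18 + 16 + 17 + 18 + 18 + 16 = 206.
⌈206 / 30⌉ = 7.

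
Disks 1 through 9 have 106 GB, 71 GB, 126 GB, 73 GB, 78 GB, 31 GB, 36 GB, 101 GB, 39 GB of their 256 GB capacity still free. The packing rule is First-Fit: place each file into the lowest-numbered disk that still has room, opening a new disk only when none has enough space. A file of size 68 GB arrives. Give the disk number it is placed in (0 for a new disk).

1

Disks with room: disk 1 (106 GB), disk 2 (71 GB), disk 3 (126 GB), disk 4 (73 GB), disk 5 (78 GB), disk 8 (101 GB).
The first with room is disk 1.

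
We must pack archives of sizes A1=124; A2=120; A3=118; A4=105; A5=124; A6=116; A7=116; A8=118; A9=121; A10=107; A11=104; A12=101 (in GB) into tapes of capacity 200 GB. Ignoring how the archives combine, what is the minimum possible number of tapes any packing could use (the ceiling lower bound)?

7

Total size = 124 + 120 + 118 + 105 + 124 + 116 + 116 + 118 + 121 + 107 + 104 + 101 = 1374 GB.
⌈1374 / 200⌉ = 7.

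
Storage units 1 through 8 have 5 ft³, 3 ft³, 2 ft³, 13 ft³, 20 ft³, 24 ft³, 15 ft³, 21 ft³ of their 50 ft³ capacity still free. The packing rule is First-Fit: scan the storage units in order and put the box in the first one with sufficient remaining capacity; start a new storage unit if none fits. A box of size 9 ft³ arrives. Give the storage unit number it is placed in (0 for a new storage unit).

Storage units with room: storage unit 4 (13 ft³), storage unit 5 (20 ft³), storage unit 6 (24 ft³), storage unit 7 (15 ft³), storage unit 8 (21 ft³).
The first with room is storage unit 4.

4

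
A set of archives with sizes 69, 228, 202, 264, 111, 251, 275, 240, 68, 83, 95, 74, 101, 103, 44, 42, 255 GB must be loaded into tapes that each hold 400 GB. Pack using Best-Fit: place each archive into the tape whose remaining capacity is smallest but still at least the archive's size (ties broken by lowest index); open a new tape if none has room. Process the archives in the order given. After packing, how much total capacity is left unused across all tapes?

Put 69 GB in tape 1; 331 GB remain.
Put 228 GB in tape 1; 103 GB remain.
Put 202 GB in tape 2; 198 GB remain.
Put 264 GB in tape 3; 136 GB remain.
Put 111 GB in tape 3; 25 GB remain.
Put 251 GB in tape 4; 149 GB remain.
Put 275 GB in tape 5; 125 GB remain.
Put 240 GB in tape 6; 160 GB remain.
Put 68 GB in tape 1; 35 GB remain.
Put 83 GB in tape 5; 42 GB remain.
Put 95 GB in tape 4; 54 GB remain.
Put 74 GB in tape 6; 86 GB remain.
Put 101 GB in tape 2; 97 GB remain.
Put 103 GB in tape 7; 297 GB remain.
Put 44 GB in tape 4; 10 GB remain.
Put 42 GB in tape 5; 0 GB remain.
Put 255 GB in tape 7; 42 GB remain.
7 tapes × 400 GB = 2800 GB; used 2505 GB; unused 295 GB.

295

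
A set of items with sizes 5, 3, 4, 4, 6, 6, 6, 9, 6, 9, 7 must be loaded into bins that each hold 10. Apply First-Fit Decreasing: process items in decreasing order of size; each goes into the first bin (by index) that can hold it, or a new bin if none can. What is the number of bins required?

8

Sorted descending: 9, 9, 7, 6, 6, 6, 6, 5, 4, 4, 3.
bin 1: place 9, 1 left
bin 2: place 9, 1 left
bin 3: place 7, 3 left
bin 4: place 6, 4 left
bin 5: place 6, 4 left
bin 6: place 6, 4 left
bin 7: place 6, 4 left
bin 8: place 5, 5 left
bin 4: place 4, 0 left
bin 5: place 4, 0 left
bin 3: place 3, 0 left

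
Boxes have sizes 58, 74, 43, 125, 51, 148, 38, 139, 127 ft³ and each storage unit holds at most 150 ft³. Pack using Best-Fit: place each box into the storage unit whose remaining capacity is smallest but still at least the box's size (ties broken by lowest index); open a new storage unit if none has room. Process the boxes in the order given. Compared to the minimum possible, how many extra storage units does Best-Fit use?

0

Best-Fit: [58,74] [43,51,38] [125] [148] [139] [127] → 6 storage units.
Total size 803 ft³; any packing needs at least ⌈803/150⌉ = 6 storage units.
So 6 is already optimal.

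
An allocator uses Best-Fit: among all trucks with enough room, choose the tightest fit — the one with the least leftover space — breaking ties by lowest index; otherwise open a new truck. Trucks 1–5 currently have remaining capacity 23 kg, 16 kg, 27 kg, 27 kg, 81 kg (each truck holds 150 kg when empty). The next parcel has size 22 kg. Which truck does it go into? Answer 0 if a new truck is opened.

1

Trucks with room: truck 1 (23 kg), truck 3 (27 kg), truck 4 (27 kg), truck 5 (81 kg).
Tightest fit is truck 1 with 23 kg free.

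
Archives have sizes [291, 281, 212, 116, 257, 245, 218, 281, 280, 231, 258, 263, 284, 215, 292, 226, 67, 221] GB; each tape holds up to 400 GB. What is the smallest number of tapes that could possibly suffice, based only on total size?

Total size = 291 + 281 + 212 + 116 + 257 + 245 + 218 + 281 + 280 + 231 + 258 + 263 + 284 + 215 + 292 + 226 + 67 + 221 = 4238 GB.
⌈4238 / 400⌉ = 11.

11 tapes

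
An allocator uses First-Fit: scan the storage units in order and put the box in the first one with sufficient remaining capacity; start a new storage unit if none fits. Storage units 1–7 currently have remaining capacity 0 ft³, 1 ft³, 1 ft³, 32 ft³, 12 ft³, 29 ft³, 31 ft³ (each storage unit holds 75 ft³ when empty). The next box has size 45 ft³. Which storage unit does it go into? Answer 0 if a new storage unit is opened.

No storage unit has ≥ 45 ft³ free, so a new storage unit is opened.

0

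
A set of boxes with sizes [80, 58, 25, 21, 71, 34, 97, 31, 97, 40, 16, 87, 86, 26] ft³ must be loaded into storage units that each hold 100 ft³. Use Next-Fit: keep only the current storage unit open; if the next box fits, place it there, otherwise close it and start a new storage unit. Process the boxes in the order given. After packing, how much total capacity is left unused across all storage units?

storage unit 1: place 80 ft³, 20 ft³ left
storage unit 2: place 58 ft³, 42 ft³ left
storage unit 2: place 25 ft³, 17 ft³ left
storage unit 3: place 21 ft³, 79 ft³ left
storage unit 3: place 71 ft³, 8 ft³ left
storage unit 4: place 34 ft³, 66 ft³ left
storage unit 5: place 97 ft³, 3 ft³ left
storage unit 6: place 31 ft³, 69 ft³ left
storage unit 7: place 97 ft³, 3 ft³ left
storage unit 8: place 40 ft³, 60 ft³ left
storage unit 8: place 16 ft³, 44 ft³ left
storage unit 9: place 87 ft³, 13 ft³ left
storage unit 10: place 86 ft³, 14 ft³ left
storage unit 11: place 26 ft³, 74 ft³ left
11 storage units × 100 ft³ = 1100 ft³; used 769 ft³; unused 331 ft³.

331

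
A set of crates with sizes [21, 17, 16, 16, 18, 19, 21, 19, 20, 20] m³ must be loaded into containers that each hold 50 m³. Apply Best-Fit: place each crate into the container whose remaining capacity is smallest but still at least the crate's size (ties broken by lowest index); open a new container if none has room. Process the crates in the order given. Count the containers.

21 m³ → container 1 (remaining 29 m³)
17 m³ → container 1 (remaining 12 m³)
16 m³ → container 2 (remaining 34 m³)
16 m³ → container 2 (remaining 18 m³)
18 m³ → container 2 (remaining 0 m³)
19 m³ → container 3 (remaining 31 m³)
21 m³ → container 3 (remaining 10 m³)
19 m³ → container 4 (remaining 31 m³)
20 m³ → container 4 (remaining 11 m³)
20 m³ → container 5 (remaining 30 m³)

5 containers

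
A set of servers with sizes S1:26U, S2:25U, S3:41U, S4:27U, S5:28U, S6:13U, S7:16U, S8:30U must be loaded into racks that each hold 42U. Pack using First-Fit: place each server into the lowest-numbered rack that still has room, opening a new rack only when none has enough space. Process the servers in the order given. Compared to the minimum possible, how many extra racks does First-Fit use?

0

First-Fit: [26,13] [25,16] [41] [27] [28] [30] → 6 racks.
6 servers exceed 21U (half the capacity), and no two of those can share a rack, so at least 6 racks are needed.
So 6 is already optimal.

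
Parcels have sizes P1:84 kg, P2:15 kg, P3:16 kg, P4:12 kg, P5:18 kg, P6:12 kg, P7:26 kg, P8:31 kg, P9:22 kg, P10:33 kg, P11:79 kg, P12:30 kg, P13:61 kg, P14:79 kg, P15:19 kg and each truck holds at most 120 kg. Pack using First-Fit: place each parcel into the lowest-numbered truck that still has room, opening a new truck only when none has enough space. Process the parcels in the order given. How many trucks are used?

6 trucks

P1 (84 kg) → truck 1 (remaining 36 kg)
P2 (15 kg) → truck 1 (remaining 21 kg)
P3 (16 kg) → truck 1 (remaining 5 kg)
P4 (12 kg) → truck 2 (remaining 108 kg)
P5 (18 kg) → truck 2 (remaining 90 kg)
P6 (12 kg) → truck 2 (remaining 78 kg)
P7 (26 kg) → truck 2 (remaining 52 kg)
P8 (31 kg) → truck 2 (remaining 21 kg)
P9 (22 kg) → truck 3 (remaining 98 kg)
P10 (33 kg) → truck 3 (remaining 65 kg)
P11 (79 kg) → truck 4 (remaining 41 kg)
P12 (30 kg) → truck 3 (remaining 35 kg)
P13 (61 kg) → truck 5 (remaining 59 kg)
P14 (79 kg) → truck 6 (remaining 41 kg)
P15 (19 kg) → truck 2 (remaining 2 kg)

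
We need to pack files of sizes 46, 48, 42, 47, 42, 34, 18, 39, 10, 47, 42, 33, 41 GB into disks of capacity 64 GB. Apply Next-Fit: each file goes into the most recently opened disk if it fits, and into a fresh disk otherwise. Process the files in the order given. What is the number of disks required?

Put 46 GB in disk 1; 18 GB remain.
Put 48 GB in disk 2; 16 GB remain.
Put 42 GB in disk 3; 22 GB remain.
Put 47 GB in disk 4; 17 GB remain.
Put 42 GB in disk 5; 22 GB remain.
Put 34 GB in disk 6; 30 GB remain.
Put 18 GB in disk 6; 12 GB remain.
Put 39 GB in disk 7; 25 GB remain.
Put 10 GB in disk 7; 15 GB remain.
Put 47 GB in disk 8; 17 GB remain.
Put 42 GB in disk 9; 22 GB remain.
Put 33 GB in disk 10; 31 GB remain.
Put 41 GB in disk 11; 23 GB remain.

11 disks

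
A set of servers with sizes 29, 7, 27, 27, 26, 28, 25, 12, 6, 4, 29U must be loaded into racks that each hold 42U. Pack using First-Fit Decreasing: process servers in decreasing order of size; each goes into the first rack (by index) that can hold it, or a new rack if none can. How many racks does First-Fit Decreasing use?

Sorted descending: 29, 29, 28, 27, 27, 26, 25, 12, 7, 6, 4.
rack 1: place 29U, 13U left
rack 2: place 29U, 13U left
rack 3: place 28U, 14U left
rack 4: place 27U, 15U left
rack 5: place 27U, 15U left
rack 6: place 26U, 16U left
rack 7: place 25U, 17U left
rack 1: place 12U, 1U left
rack 2: place 7U, 6U left
rack 2: place 6U, 0U left
rack 3: place 4U, 10U left
Final racks: [29,12] [29,7,6] [28,4] [27] [27] [26] [25].

7 racks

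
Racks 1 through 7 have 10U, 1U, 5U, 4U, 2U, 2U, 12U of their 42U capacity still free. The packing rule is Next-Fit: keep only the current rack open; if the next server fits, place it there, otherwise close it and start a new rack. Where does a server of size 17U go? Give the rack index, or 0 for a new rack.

0

Next-Fit only looks at rack 7, which has 12U free.
17U does not fit, so a new rack is opened.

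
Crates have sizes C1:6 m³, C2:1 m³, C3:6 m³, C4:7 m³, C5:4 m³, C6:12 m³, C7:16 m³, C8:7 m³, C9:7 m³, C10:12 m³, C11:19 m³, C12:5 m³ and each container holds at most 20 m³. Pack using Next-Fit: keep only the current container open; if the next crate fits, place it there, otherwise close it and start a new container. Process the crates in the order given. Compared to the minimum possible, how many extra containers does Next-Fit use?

Next-Fit: [6,1,6,7] [4,12] [16] [7,7] [12] [19] [5] → 7 containers.
Total size 102 m³; any packing needs at least ⌈102/20⌉ = 6 containers.
An optimal packing achieves that bound: [19,1] [16,4] [12,7] [12,7] [7,6,6] [5] → 6 containers.
Excess: 7 − 6 = 1.

1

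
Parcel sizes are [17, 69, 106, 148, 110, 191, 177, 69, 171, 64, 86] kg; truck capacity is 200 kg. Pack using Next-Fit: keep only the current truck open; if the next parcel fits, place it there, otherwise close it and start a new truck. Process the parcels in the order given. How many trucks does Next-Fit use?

truck 1: place 17 kg, 183 kg left
truck 1: place 69 kg, 114 kg left
truck 1: place 106 kg, 8 kg left
truck 2: place 148 kg, 52 kg left
truck 3: place 110 kg, 90 kg left
truck 4: place 191 kg, 9 kg left
truck 5: place 177 kg, 23 kg left
truck 6: place 69 kg, 131 kg left
truck 7: place 171 kg, 29 kg left
truck 8: place 64 kg, 136 kg left
truck 8: place 86 kg, 50 kg left
Final trucks: [17,69,106] [148] [110] [191] [177] [69] [171] [64,86].

8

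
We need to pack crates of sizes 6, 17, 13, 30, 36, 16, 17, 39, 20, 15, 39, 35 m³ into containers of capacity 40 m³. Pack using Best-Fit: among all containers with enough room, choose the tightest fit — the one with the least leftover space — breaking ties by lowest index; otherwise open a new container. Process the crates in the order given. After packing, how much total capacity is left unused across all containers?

Put 6 m³ in container 1; 34 m³ remain.
Put 17 m³ in container 1; 17 m³ remain.
Put 13 m³ in container 1; 4 m³ remain.
Put 30 m³ in container 2; 10 m³ remain.
Put 36 m³ in container 3; 4 m³ remain.
Put 16 m³ in container 4; 24 m³ remain.
Put 17 m³ in container 4; 7 m³ remain.
Put 39 m³ in container 5; 1 m³ remain.
Put 20 m³ in container 6; 20 m³ remain.
Put 15 m³ in container 6; 5 m³ remain.
Put 39 m³ in container 7; 1 m³ remain.
Put 35 m³ in container 8; 5 m³ remain.
8 containers × 40 m³ = 320 m³; used 283 m³; unused 37 m³.

37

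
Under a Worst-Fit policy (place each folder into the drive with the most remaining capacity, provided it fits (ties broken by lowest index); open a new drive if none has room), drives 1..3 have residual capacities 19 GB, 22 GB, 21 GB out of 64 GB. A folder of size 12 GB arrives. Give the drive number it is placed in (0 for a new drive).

Drives with room: drive 1 (19 GB), drive 2 (22 GB), drive 3 (21 GB).
Most room is drive 2 with 22 GB free.

2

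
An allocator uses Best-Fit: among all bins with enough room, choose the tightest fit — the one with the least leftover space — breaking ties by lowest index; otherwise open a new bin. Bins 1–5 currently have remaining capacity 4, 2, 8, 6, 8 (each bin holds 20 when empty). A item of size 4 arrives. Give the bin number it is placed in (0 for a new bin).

1

Bins with room: bin 1 (4), bin 3 (8), bin 4 (6), bin 5 (8).
Tightest fit is bin 1 with 4 free.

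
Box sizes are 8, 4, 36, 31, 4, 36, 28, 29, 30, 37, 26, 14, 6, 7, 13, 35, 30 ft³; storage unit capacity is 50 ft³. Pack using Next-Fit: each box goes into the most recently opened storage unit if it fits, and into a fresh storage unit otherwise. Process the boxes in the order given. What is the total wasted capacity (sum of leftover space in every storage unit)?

176

storage unit 1: place 8 ft³, 42 ft³ left
storage unit 1: place 4 ft³, 38 ft³ left
storage unit 1: place 36 ft³, 2 ft³ left
storage unit 2: place 31 ft³, 19 ft³ left
storage unit 2: place 4 ft³, 15 ft³ left
storage unit 3: place 36 ft³, 14 ft³ left
storage unit 4: place 28 ft³, 22 ft³ left
storage unit 5: place 29 ft³, 21 ft³ left
storage unit 6: place 30 ft³, 20 ft³ left
storage unit 7: place 37 ft³, 13 ft³ left
storage unit 8: place 26 ft³, 24 ft³ left
storage unit 8: place 14 ft³, 10 ft³ left
storage unit 8: place 6 ft³, 4 ft³ left
storage unit 9: place 7 ft³, 43 ft³ left
storage unit 9: place 13 ft³, 30 ft³ left
storage unit 10: place 35 ft³, 15 ft³ left
storage unit 11: place 30 ft³, 20 ft³ left
11 storage units × 50 ft³ = 550 ft³; used 374 ft³; unused 176 ft³.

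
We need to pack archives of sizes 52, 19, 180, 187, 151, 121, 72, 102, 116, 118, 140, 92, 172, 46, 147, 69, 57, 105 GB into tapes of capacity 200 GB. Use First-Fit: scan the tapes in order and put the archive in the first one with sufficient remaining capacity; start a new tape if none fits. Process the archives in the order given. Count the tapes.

11

tape 1: place 52 GB, 148 GB left
tape 1: place 19 GB, 129 GB left
tape 2: place 180 GB, 20 GB left
tape 3: place 187 GB, 13 GB left
tape 4: place 151 GB, 49 GB left
tape 1: place 121 GB, 8 GB left
tape 5: place 72 GB, 128 GB left
tape 5: place 102 GB, 26 GB left
tape 6: place 116 GB, 84 GB left
tape 7: place 118 GB, 82 GB left
tape 8: place 140 GB, 60 GB left
tape 9: place 92 GB, 108 GB left
tape 10: place 172 GB, 28 GB left
tape 4: place 46 GB, 3 GB left
tape 11: place 147 GB, 53 GB left
tape 6: place 69 GB, 15 GB left
tape 7: place 57 GB, 25 GB left
tape 9: place 105 GB, 3 GB left
Final tapes: [52,19,121] [180] [187] [151,46] [72,102] [116,69] [118,57] [140] [92,105] [172] [147].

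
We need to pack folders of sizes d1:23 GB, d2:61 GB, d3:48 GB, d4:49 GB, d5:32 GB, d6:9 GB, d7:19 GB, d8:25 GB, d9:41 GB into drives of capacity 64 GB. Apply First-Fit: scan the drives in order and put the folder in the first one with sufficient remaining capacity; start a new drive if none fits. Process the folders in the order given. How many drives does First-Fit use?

Put d1 (23 GB) in drive 1; 41 GB remain.
Put d2 (61 GB) in drive 2; 3 GB remain.
Put d3 (48 GB) in drive 3; 16 GB remain.
Put d4 (49 GB) in drive 4; 15 GB remain.
Put d5 (32 GB) in drive 1; 9 GB remain.
Put d6 (9 GB) in drive 1; 0 GB remain.
Put d7 (19 GB) in drive 5; 45 GB remain.
Put d8 (25 GB) in drive 5; 20 GB remain.
Put d9 (41 GB) in drive 6; 23 GB remain.
Final drives: [23,32,9] [61] [48] [49] [19,25] [41].

6 drives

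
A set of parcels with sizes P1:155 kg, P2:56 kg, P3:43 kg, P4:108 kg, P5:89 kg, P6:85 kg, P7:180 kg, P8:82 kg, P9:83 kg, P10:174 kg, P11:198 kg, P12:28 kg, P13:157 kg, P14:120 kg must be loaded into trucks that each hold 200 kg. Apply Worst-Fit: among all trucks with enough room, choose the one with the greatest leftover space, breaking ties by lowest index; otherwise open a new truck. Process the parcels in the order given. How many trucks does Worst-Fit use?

Put P1 (155 kg) in truck 1; 45 kg remain.
Put P2 (56 kg) in truck 2; 144 kg remain.
Put P3 (43 kg) in truck 2; 101 kg remain.
Put P4 (108 kg) in truck 3; 92 kg remain.
Put P5 (89 kg) in truck 2; 12 kg remain.
Put P6 (85 kg) in truck 3; 7 kg remain.
Put P7 (180 kg) in truck 4; 20 kg remain.
Put P8 (82 kg) in truck 5; 118 kg remain.
Put P9 (83 kg) in truck 5; 35 kg remain.
Put P10 (174 kg) in truck 6; 26 kg remain.
Put P11 (198 kg) in truck 7; 2 kg remain.
Put P12 (28 kg) in truck 1; 17 kg remain.
Put P13 (157 kg) in truck 8; 43 kg remain.
Put P14 (120 kg) in truck 9; 80 kg remain.

9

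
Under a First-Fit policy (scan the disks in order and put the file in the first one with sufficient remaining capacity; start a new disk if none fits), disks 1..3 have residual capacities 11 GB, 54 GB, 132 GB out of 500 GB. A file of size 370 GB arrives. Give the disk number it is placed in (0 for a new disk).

0

No disk has ≥ 370 GB free, so a new disk is opened.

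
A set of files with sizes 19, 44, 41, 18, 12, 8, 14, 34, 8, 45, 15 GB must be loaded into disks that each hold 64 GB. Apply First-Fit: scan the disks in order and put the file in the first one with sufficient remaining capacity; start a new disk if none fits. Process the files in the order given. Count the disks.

disk 1: place 19 GB, 45 GB left
disk 1: place 44 GB, 1 GB left
disk 2: place 41 GB, 23 GB left
disk 2: place 18 GB, 5 GB left
disk 3: place 12 GB, 52 GB left
disk 3: place 8 GB, 44 GB left
disk 3: place 14 GB, 30 GB left
disk 4: place 34 GB, 30 GB left
disk 3: place 8 GB, 22 GB left
disk 5: place 45 GB, 19 GB left
disk 3: place 15 GB, 7 GB left
Final disks: [19,44] [41,18] [12,8,14,8,15] [34] [45].

5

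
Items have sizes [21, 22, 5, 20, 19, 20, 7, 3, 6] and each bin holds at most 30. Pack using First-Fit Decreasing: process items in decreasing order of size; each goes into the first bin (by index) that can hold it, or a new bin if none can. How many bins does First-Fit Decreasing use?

Sorted descending: 22, 21, 20, 20, 19, 7, 6, 5, 3.
22 → bin 1 (remaining 8)
21 → bin 2 (remaining 9)
20 → bin 3 (remaining 10)
20 → bin 4 (remaining 10)
19 → bin 5 (remaining 11)
7 → bin 1 (remaining 1)
6 → bin 2 (remaining 3)
5 → bin 3 (remaining 5)
3 → bin 2 (remaining 0)

5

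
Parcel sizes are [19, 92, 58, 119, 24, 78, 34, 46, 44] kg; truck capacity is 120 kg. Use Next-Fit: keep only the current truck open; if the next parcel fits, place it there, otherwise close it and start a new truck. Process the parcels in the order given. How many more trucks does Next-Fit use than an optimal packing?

Next-Fit: [19,92] [58] [119] [24,78] [34,46] [44] → 6 trucks.
Total size 514 kg; any packing needs at least ⌈514/120⌉ = 5 trucks.
An optimal packing achieves that bound: [119] [92,24] [78,34] [58,46] [44,19] → 5 trucks.
Excess: 6 − 5 = 1.

1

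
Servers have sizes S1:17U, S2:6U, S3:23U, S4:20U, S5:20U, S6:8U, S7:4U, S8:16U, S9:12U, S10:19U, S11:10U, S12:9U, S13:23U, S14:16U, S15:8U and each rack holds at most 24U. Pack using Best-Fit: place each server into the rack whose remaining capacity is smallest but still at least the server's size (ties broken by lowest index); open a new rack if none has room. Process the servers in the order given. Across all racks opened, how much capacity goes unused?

rack 1: place S1 (17U), 7U left
rack 1: place S2 (6U), 1U left
rack 2: place S3 (23U), 1U left
rack 3: place S4 (20U), 4U left
rack 4: place S5 (20U), 4U left
rack 5: place S6 (8U), 16U left
rack 3: place S7 (4U), 0U left
rack 5: place S8 (16U), 0U left
rack 6: place S9 (12U), 12U left
rack 7: place S10 (19U), 5U left
rack 6: place S11 (10U), 2U left
rack 8: place S12 (9U), 15U left
rack 9: place S13 (23U), 1U left
rack 10: place S14 (16U), 8U left
rack 10: place S15 (8U), 0U left
10 racks × 24U = 240U; used 211U; unused 29U.

29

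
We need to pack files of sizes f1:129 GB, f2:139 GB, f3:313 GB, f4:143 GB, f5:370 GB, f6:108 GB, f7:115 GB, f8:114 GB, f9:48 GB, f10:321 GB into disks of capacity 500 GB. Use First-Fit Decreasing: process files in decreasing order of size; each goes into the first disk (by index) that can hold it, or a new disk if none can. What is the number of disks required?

Sorted descending: 370, 321, 313, 143, 139, 129, 115, 114, 108, 48.
370 GB → disk 1 (remaining 130 GB)
321 GB → disk 2 (remaining 179 GB)
313 GB → disk 3 (remaining 187 GB)
143 GB → disk 2 (remaining 36 GB)
139 GB → disk 3 (remaining 48 GB)
129 GB → disk 1 (remaining 1 GB)
115 GB → disk 4 (remaining 385 GB)
114 GB → disk 4 (remaining 271 GB)
108 GB → disk 4 (remaining 163 GB)
48 GB → disk 3 (remaining 0 GB)
Final disks: [370,129] [321,143] [313,139,48] [115,114,108].

4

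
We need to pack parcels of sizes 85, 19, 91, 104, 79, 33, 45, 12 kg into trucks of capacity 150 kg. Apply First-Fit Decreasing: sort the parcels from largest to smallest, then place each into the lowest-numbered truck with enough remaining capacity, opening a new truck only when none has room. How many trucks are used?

4

Sorted descending: 104, 91, 85, 79, 45, 33, 19, 12.
truck 1: place 104 kg, 46 kg left
truck 2: place 91 kg, 59 kg left
truck 3: place 85 kg, 65 kg left
truck 4: place 79 kg, 71 kg left
truck 1: place 45 kg, 1 kg left
truck 2: place 33 kg, 26 kg left
truck 2: place 19 kg, 7 kg left
truck 3: place 12 kg, 53 kg left
Final trucks: [104,45] [91,33,19] [85,12] [79].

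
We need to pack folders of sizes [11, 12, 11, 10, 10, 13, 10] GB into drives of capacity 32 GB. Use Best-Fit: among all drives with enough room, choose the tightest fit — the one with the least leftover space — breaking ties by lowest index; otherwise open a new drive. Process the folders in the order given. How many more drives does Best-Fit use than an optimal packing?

Best-Fit: [11,12] [11,10,10] [13,10] → 3 drives.
Total size 77 GB; any packing needs at least ⌈77/32⌉ = 3 drives.
So 3 is already optimal.

0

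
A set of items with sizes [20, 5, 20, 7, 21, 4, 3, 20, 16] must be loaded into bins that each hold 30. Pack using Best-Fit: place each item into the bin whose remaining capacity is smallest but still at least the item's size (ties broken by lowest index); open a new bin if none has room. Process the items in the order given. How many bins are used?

bin 1: place 20, 10 left
bin 1: place 5, 5 left
bin 2: place 20, 10 left
bin 2: place 7, 3 left
bin 3: place 21, 9 left
bin 1: place 4, 1 left
bin 2: place 3, 0 left
bin 4: place 20, 10 left
bin 5: place 16, 14 left

5 bins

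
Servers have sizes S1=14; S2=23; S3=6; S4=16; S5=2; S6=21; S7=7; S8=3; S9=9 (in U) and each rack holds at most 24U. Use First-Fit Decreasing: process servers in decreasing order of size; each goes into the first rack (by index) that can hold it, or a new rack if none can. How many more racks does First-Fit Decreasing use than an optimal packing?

First-Fit Decreasing: [23] [21,3] [16,7] [14,9] [6,2] → 5 racks.
Total size 101U; any packing needs at least ⌈101/24⌉ = 5 racks.
So 5 is already optimal.

0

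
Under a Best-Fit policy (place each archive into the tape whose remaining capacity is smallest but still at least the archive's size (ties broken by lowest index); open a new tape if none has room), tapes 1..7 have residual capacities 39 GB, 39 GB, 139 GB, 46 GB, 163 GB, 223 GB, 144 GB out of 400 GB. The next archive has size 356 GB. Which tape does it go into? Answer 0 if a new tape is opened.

No tape has ≥ 356 GB free, so a new tape is opened.

0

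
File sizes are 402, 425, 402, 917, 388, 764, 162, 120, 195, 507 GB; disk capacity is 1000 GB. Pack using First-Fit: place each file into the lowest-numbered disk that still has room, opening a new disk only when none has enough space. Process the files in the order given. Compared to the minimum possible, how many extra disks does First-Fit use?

First-Fit: [402,425,162] [402,388,120] [917] [764,195] [507] → 5 disks.
Total size 4282 GB; any packing needs at least ⌈4282/1000⌉ = 5 disks.
So 5 is already optimal.

0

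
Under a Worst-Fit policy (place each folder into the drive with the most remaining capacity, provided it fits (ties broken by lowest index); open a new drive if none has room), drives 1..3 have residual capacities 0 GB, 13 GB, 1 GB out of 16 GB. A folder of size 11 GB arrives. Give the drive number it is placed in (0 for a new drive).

Drives with room: drive 2 (13 GB).
Most room is drive 2 with 13 GB free.

2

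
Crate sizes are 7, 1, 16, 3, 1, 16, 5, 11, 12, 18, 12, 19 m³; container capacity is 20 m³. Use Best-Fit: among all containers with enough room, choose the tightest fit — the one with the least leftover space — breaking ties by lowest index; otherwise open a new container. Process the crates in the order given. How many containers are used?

8 containers

Put 7 m³ in container 1; 13 m³ remain.
Put 1 m³ in container 1; 12 m³ remain.
Put 16 m³ in container 2; 4 m³ remain.
Put 3 m³ in container 2; 1 m³ remain.
Put 1 m³ in container 2; 0 m³ remain.
Put 16 m³ in container 3; 4 m³ remain.
Put 5 m³ in container 1; 7 m³ remain.
Put 11 m³ in container 4; 9 m³ remain.
Put 12 m³ in container 5; 8 m³ remain.
Put 18 m³ in container 6; 2 m³ remain.
Put 12 m³ in container 7; 8 m³ remain.
Put 19 m³ in container 8; 1 m³ remain.
Final containers: [7,1,5] [16,3,1] [16] [11] [12] [18] [12] [19].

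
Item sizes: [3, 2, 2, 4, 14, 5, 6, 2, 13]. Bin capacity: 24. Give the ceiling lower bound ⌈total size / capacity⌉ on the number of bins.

Total size = 3 + 2 + 2 + 4 + 14 + 5 + 6 + 2 + 13 = 51.
⌈51 / 24⌉ = 3.

3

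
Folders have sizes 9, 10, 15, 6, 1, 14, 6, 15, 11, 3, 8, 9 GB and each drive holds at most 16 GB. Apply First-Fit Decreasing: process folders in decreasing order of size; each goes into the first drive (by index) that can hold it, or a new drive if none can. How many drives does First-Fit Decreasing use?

Sorted descending: 15, 15, 14, 11, 10, 9, 9, 8, 6, 6, 3, 1.
15 GB → drive 1 (remaining 1 GB)
15 GB → drive 2 (remaining 1 GB)
14 GB → drive 3 (remaining 2 GB)
11 GB → drive 4 (remaining 5 GB)
10 GB → drive 5 (remaining 6 GB)
9 GB → drive 6 (remaining 7 GB)
9 GB → drive 7 (remaining 7 GB)
8 GB → drive 8 (remaining 8 GB)
6 GB → drive 5 (remaining 0 GB)
6 GB → drive 6 (remaining 1 GB)
3 GB → drive 4 (remaining 2 GB)
1 GB → drive 1 (remaining 0 GB)

8 drives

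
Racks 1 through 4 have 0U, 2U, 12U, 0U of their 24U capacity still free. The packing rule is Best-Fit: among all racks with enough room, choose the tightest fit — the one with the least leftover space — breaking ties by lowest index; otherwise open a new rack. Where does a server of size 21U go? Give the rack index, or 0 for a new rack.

0

No rack has ≥ 21U free, so a new rack is opened.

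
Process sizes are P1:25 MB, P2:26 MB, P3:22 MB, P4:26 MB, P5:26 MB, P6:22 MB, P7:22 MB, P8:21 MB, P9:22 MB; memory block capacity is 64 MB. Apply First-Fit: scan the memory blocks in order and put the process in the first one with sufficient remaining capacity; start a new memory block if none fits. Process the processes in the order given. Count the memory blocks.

5 memory blocks

P1 (25 MB) → memory block 1 (remaining 39 MB)
P2 (26 MB) → memory block 1 (remaining 13 MB)
P3 (22 MB) → memory block 2 (remaining 42 MB)
P4 (26 MB) → memory block 2 (remaining 16 MB)
P5 (26 MB) → memory block 3 (remaining 38 MB)
P6 (22 MB) → memory block 3 (remaining 16 MB)
P7 (22 MB) → memory block 4 (remaining 42 MB)
P8 (21 MB) → memory block 4 (remaining 21 MB)
P9 (22 MB) → memory block 5 (remaining 42 MB)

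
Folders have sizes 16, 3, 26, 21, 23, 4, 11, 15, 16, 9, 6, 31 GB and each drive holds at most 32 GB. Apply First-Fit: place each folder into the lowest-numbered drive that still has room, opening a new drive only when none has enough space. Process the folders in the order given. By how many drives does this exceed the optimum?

First-Fit: [16,3,4,9] [26,6] [21,11] [23] [15,16] [31] → 6 drives.
Total size 181 GB; any packing needs at least ⌈181/32⌉ = 6 drives.
So 6 is already optimal.

0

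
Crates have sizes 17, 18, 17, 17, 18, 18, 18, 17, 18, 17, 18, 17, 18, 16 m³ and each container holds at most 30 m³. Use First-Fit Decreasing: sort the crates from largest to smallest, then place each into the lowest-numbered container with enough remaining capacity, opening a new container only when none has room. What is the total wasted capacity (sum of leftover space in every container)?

Sorted descending: 18, 18, 18, 18, 18, 18, 18, 17, 17, 17, 17, 17, 17, 16.
Put 18 m³ in container 1; 12 m³ remain.
Put 18 m³ in container 2; 12 m³ remain.
Put 18 m³ in container 3; 12 m³ remain.
Put 18 m³ in container 4; 12 m³ remain.
Put 18 m³ in container 5; 12 m³ remain.
Put 18 m³ in container 6; 12 m³ remain.
Put 18 m³ in container 7; 12 m³ remain.
Put 17 m³ in container 8; 13 m³ remain.
Put 17 m³ in container 9; 13 m³ remain.
Put 17 m³ in container 10; 13 m³ remain.
Put 17 m³ in container 11; 13 m³ remain.
Put 17 m³ in container 12; 13 m³ remain.
Put 17 m³ in container 13; 13 m³ remain.
Put 16 m³ in container 14; 14 m³ remain.
14 containers × 30 m³ = 420 m³; used 244 m³; unused 176 m³.

176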